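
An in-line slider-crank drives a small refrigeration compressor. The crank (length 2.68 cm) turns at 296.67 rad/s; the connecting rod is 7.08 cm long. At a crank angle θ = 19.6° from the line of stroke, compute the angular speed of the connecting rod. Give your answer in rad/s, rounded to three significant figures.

ω = 296.7 rad/s
The rod makes angle φ with the slider axis where L sinφ = r sinθ; differentiating, L cosφ·φ̇ = r ω cosθ.
L cosφ = √(L² − r² sin²θ) = 0.070227 m.
|ω_rod| = r ω |cosθ| / √(L² − r² sin²θ) = 0.0268·296.7·0.94206/0.070227 = 106.66 rad/s.

107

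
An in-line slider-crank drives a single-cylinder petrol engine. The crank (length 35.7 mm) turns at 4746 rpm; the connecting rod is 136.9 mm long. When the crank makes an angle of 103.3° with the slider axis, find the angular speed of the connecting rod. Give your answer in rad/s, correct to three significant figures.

30.8

ω = 497 rad/s (converted from 4746 rpm).
The rod makes angle φ with the slider axis where L sinφ = r sinθ; differentiating, L cosφ·φ̇ = r ω cosθ.
L cosφ = √(L² − r² sin²θ) = 0.13242 m.
|ω_rod| = r ω |cosθ| / √(L² − r² sin²θ) = 0.0357·497·0.23005/0.13242 = 30.825 rad/s.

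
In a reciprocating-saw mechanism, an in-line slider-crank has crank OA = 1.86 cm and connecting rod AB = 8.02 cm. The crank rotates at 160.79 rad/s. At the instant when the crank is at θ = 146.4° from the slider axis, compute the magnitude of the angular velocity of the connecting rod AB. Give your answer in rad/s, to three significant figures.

ω = 160.8 rad/s
The rod makes angle φ with the slider axis where L sinφ = r sinθ; differentiating, L cosφ·φ̇ = r ω cosθ.
L cosφ = √(L² − r² sin²θ) = 0.079537 m.
|ω_rod| = r ω |cosθ| / √(L² − r² sin²θ) = 0.0186·160.8·0.83292/0.079537 = 31.319 rad/s.

31.3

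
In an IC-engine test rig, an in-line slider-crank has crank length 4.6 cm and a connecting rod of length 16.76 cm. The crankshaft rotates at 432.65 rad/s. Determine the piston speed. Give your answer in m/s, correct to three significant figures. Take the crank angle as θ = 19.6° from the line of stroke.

8.41

ω = 432.6 rad/s
For an in-line slider-crank, x = r cosθ + √(L² − r² sin²θ), so v = −rω sinθ·[1 + r cosθ/√(L² − r² sin²θ)].
With r = 0.046 m, L = 0.1676 m, θ = 19.6°: √(L² − r² sin²θ) = 0.16689 m.
v = −0.046·432.6·0.33545·[1 + 0.046·0.94206/0.16689] = -8.4097 m/s.
|v| = 8.4097 m/s.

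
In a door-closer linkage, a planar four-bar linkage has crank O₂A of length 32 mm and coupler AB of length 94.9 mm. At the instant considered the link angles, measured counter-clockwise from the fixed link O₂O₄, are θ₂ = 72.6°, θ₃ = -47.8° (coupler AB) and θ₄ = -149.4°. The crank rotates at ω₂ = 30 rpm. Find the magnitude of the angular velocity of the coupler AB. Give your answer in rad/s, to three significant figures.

0.724

ω₂ = 3.142 rad/s (from 30 rpm).
Differentiating the loop-closure r₂e^{iθ₂}+r₃e^{iθ₃}=r₁+r₄e^{iθ₄} gives r₂ω₂e^{iθ₂}+r₃ω₃e^{iθ₃}=r₄ω₄e^{iθ₄}.
Eliminating the other unknown: ω₃ = r₂ω₂ sin(θ₄−θ₂) / [r₃ sin(θ₃−θ₄)].
Numerator sine = +0.66913; denominator sine = +0.97958.
Result = 0.032·3.142·(+0.66913) / (0.0949·(+0.97958)) = +0.72361 rad/s; magnitude 0.72361 rad/s.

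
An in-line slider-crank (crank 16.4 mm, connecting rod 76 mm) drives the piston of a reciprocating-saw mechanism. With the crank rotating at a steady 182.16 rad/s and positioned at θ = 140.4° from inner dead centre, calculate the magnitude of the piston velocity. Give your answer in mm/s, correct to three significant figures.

ω = 182.2 rad/s
For an in-line slider-crank, x = r cosθ + √(L² − r² sin²θ), so v = −rω sinθ·[1 + r cosθ/√(L² − r² sin²θ)].
With r = 0.0164 m, L = 0.076 m, θ = 140.4°: √(L² − r² sin²θ) = 0.075278 m.
v = −0.0164·182.2·0.63742·[1 + 0.0164·-0.77051/0.075278] = -1.5846 m/s.
|v| = 1.5846 m/s = 1584.6 mm/s.

1580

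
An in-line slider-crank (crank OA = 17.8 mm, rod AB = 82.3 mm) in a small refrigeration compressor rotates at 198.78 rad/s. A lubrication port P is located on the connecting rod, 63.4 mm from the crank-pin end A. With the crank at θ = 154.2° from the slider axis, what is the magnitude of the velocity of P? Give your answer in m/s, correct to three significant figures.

ω = 198.8 rad/s.  Crank-pin speed |V_A| = rω = 3.5383 m/s, perpendicular to OA.
Rod angle: sinφ = −(r/L) sinθ ⇒ φ = -5.401°; ω_rod = −rω cosθ/√(L²−r²sin²θ) = +38.88 rad/s.
V_P = V_A + ω_rod × AP, with AP = 0.0634 m along the rod.
Components: V_Px = −rω sinθ − a·ω_rod·sinφ = -1.3079 m/s;  V_Py = rω cosθ + a·ω_rod·cosφ = -0.73156 m/s.
|V_P| = √(V_Px² + V_Py²) = 1.4986 m/s.

1.50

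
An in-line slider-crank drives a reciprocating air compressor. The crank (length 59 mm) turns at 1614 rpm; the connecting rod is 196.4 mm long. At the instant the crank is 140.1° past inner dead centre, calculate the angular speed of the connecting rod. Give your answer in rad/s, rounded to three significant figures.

ω = 169 rad/s (converted from 1614 rpm).
The rod makes angle φ with the slider axis where L sinφ = r sinθ; differentiating, L cosφ·φ̇ = r ω cosθ.
L cosφ = √(L² − r² sin²θ) = 0.19272 m.
|ω_rod| = r ω |cosθ| / √(L² − r² sin²θ) = 0.059·169·0.76717/0.19272 = 39.696 rad/s.

39.7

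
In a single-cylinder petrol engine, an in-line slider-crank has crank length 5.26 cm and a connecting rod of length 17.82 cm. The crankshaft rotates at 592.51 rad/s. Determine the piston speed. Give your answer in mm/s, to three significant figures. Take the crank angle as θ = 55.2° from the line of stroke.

30000

ω = 592.5 rad/s
For an in-line slider-crank, x = r cosθ + √(L² − r² sin²θ), so v = −rω sinθ·[1 + r cosθ/√(L² − r² sin²θ)].
With r = 0.0526 m, L = 0.1782 m, θ = 55.2°: √(L² − r² sin²θ) = 0.17289 m.
v = −0.0526·592.5·0.82115·[1 + 0.0526·0.57071/0.17289] = -30.036 m/s.
|v| = 30.036 m/s = 30036 mm/s.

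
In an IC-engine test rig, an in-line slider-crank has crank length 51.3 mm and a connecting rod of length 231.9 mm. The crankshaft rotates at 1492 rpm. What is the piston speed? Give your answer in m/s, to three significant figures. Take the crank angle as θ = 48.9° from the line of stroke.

6.93

ω = 2π·1492/60 = 156.2 rad/s
For an in-line slider-crank, x = r cosθ + √(L² − r² sin²θ), so v = −rω sinθ·[1 + r cosθ/√(L² − r² sin²θ)].
With r = 0.0513 m, L = 0.2319 m, θ = 48.9°: √(L² − r² sin²θ) = 0.22866 m.
v = −0.0513·156.2·0.75356·[1 + 0.0513·0.65738/0.22866] = -6.9308 m/s.
|v| = 6.9308 m/s.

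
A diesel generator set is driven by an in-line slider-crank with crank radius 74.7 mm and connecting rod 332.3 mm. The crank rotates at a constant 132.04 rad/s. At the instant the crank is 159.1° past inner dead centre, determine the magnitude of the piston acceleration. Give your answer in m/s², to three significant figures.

996

ω = 132 rad/s
x(θ) = r cosθ + √(L² − r² sin²θ); with ω constant, a = ω²·d²x/dθ².
d²x/dθ² = −r cosθ − r²(cos2θ)/√u − r⁴ sin²2θ/(4u^{3/2}),  u = L² − r² sin²θ = 0.109713 m².
Substituting r = 0.0747 m, L = 0.3323 m, θ = 159.1°: d²x/dθ² = +0.057131 m.
a = ω²·d²x/dθ² = (132)²·(+0.057131) = +996.06 m/s²;  |a| = 996.06 m/s².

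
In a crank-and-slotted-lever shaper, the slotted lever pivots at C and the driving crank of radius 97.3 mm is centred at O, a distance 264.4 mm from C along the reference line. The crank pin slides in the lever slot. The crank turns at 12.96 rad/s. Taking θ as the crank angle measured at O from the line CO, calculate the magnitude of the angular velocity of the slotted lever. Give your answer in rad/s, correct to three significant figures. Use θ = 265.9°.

1.31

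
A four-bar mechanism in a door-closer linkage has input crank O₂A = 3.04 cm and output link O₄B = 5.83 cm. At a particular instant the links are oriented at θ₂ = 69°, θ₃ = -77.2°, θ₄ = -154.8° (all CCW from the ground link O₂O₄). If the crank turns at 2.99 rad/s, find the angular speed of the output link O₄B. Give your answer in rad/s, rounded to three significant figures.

0.888

ω₂ = 2.99 rad/s
Differentiating the loop-closure r₂e^{iθ₂}+r₃e^{iθ₃}=r₁+r₄e^{iθ₄} gives r₂ω₂e^{iθ₂}+r₃ω₃e^{iθ₃}=r₄ω₄e^{iθ₄}.
Eliminating the other unknown: ω₄ = r₂ω₂ sin(θ₂−θ₃) / [r₄ sin(θ₄−θ₃)].
Numerator sine = +0.55630; denominator sine = -0.97667.
Result = 0.0304·2.99·(+0.55630) / (0.0583·(-0.97667)) = -0.88804 rad/s; magnitude 0.88804 rad/s.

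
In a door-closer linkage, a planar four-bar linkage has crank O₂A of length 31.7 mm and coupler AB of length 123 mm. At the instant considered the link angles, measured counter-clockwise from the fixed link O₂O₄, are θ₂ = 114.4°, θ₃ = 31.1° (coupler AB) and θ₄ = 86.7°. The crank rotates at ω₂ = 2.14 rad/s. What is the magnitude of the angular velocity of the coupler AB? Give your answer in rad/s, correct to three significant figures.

ω₂ = 2.14 rad/s
Differentiating the loop-closure r₂e^{iθ₂}+r₃e^{iθ₃}=r₁+r₄e^{iθ₄} gives r₂ω₂e^{iθ₂}+r₃ω₃e^{iθ₃}=r₄ω₄e^{iθ₄}.
Eliminating the other unknown: ω₃ = r₂ω₂ sin(θ₄−θ₂) / [r₃ sin(θ₃−θ₄)].
Numerator sine = -0.46484; denominator sine = -0.82511.
Result = 0.0317·2.14·(-0.46484) / (0.123·(-0.82511)) = +0.31071 rad/s; magnitude 0.31071 rad/s.

0.311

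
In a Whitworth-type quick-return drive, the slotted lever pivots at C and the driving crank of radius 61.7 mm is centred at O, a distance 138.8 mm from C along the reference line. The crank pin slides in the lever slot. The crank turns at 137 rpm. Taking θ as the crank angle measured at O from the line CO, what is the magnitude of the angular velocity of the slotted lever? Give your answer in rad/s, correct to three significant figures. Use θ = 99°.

ω = 14.35 rad/s (from 137 rpm).
Crank pin A relative to C: A = (d + r cosθ, r sinθ); lever angle φ = atan2(r sinθ, d + r cosθ).
Differentiating tanφ: φ̇ = rω(d cosθ + r)/(d² + r² + 2dr cosθ).
d² + r² + 2dr cosθ = |CA|² = 0.0203929 m²;  d cosθ + r = +0.039987 m.
|ω_lever| = |0.0617·14.35·+0.039987| / 0.0203929 = 1.7357 rad/s.

1.74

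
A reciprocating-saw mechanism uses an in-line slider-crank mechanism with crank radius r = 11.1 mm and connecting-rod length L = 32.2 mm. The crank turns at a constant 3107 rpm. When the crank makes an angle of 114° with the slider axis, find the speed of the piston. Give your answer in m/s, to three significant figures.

ω = 2π·3107/60 = 325.4 rad/s
For an in-line slider-crank, x = r cosθ + √(L² − r² sin²θ), so v = −rω sinθ·[1 + r cosθ/√(L² − r² sin²θ)].
With r = 0.0111 m, L = 0.0322 m, θ = 114°: √(L² − r² sin²θ) = 0.030562 m.
v = −0.0111·325.4·0.91355·[1 + 0.0111·-0.40674/0.030562] = -2.8119 m/s.
|v| = 2.8119 m/s.

2.81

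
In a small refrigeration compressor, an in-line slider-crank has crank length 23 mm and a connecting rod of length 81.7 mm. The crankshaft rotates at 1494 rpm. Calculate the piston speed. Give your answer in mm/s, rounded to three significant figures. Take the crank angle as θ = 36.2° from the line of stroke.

2610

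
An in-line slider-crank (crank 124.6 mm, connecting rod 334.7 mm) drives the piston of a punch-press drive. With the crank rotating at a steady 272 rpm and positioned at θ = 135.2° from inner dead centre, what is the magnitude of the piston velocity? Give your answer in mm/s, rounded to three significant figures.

1820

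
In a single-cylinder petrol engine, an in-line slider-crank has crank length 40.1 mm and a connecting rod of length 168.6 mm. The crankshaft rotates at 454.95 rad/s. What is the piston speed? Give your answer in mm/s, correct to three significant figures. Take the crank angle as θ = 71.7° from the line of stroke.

ω = 454.9 rad/s
For an in-line slider-crank, x = r cosθ + √(L² − r² sin²θ), so v = −rω sinθ·[1 + r cosθ/√(L² − r² sin²θ)].
With r = 0.0401 m, L = 0.1686 m, θ = 71.7°: √(L² − r² sin²θ) = 0.16425 m.
v = −0.0401·454.9·0.94943·[1 + 0.0401·0.31399/0.16425] = -18.649 m/s.
|v| = 18.649 m/s = 18649 mm/s.

18600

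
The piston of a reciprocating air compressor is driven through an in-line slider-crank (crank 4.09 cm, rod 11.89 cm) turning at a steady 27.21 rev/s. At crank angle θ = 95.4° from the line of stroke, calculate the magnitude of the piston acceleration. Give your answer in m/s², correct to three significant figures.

ω = 2π·27.2 = 171 rad/s
x(θ) = r cosθ + √(L² − r² sin²θ); with ω constant, a = ω²·d²x/dθ².
d²x/dθ² = −r cosθ − r²(cos2θ)/√u − r⁴ sin²2θ/(4u^{3/2}),  u = L² − r² sin²θ = 0.0124792 m².
Substituting r = 0.0409 m, L = 0.1189 m, θ = 95.4°: d²x/dθ² = +0.018541 m.
a = ω²·d²x/dθ² = (171)²·(+0.018541) = +541.93 m/s²;  |a| = 541.93 m/s².

542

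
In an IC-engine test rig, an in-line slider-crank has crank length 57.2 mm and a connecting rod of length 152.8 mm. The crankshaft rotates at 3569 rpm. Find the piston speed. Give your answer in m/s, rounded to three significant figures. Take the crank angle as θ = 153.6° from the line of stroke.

ω = 2π·3569/60 = 373.7 rad/s
For an in-line slider-crank, x = r cosθ + √(L² − r² sin²θ), so v = −rω sinθ·[1 + r cosθ/√(L² − r² sin²θ)].
With r = 0.0572 m, L = 0.1528 m, θ = 153.6°: √(L² − r² sin²θ) = 0.15067 m.
v = −0.0572·373.7·0.44464·[1 + 0.0572·-0.89571/0.15067] = -6.2732 m/s.
|v| = 6.2732 m/s.

6.27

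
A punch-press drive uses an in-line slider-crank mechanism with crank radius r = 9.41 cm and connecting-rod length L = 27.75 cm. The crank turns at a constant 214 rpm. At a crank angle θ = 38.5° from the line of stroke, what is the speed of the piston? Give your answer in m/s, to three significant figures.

ω = 2π·214/60 = 22.41 rad/s
For an in-line slider-crank, x = r cosθ + √(L² − r² sin²θ), so v = −rω sinθ·[1 + r cosθ/√(L² − r² sin²θ)].
With r = 0.0941 m, L = 0.2775 m, θ = 38.5°: √(L² − r² sin²θ) = 0.27125 m.
v = −0.0941·22.41·0.62251·[1 + 0.0941·0.78261/0.27125] = -1.6692 m/s.
|v| = 1.6692 m/s.

1.67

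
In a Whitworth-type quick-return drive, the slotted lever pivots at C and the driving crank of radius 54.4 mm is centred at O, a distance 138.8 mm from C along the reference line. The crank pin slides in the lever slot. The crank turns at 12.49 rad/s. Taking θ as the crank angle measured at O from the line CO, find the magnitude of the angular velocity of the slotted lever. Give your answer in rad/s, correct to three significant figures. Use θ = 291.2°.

ω = 12.49 rad/s
Crank pin A relative to C: A = (d + r cosθ, r sinθ); lever angle φ = atan2(r sinθ, d + r cosθ).
Differentiating tanφ: φ̇ = rω(d cosθ + r)/(d² + r² + 2dr cosθ).
d² + r² + 2dr cosθ = |CA|² = 0.0276859 m²;  d cosθ + r = +0.10459 m.
|ω_lever| = |0.0544·12.49·+0.10459| / 0.0276859 = 2.5669 rad/s.

2.57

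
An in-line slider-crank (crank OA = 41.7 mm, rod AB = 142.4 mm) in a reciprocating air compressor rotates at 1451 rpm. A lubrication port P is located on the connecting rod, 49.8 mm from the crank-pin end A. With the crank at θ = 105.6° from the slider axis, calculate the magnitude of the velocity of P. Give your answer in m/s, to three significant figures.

ω = 151.9 rad/s.  Crank-pin speed |V_A| = rω = 6.3362 m/s, perpendicular to OA.
Rod angle: sinφ = −(r/L) sinθ ⇒ φ = -16.383°; ω_rod = −rω cosθ/√(L²−r²sin²θ) = +12.472 rad/s.
V_P = V_A + ω_rod × AP, with AP = 0.0498 m along the rod.
Components: V_Px = −rω sinθ − a·ω_rod·sinφ = -5.9276 m/s;  V_Py = rω cosθ + a·ω_rod·cosφ = -1.108 m/s.
|V_P| = √(V_Px² + V_Py²) = 6.0303 m/s.

6.03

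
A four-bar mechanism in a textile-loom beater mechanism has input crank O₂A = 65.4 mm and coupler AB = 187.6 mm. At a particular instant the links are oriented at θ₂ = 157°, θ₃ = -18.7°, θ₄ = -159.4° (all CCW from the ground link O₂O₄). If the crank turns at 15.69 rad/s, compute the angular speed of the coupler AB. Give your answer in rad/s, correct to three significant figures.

5.96

ω₂ = 15.69 rad/s
Differentiating the loop-closure r₂e^{iθ₂}+r₃e^{iθ₃}=r₁+r₄e^{iθ₄} gives r₂ω₂e^{iθ₂}+r₃ω₃e^{iθ₃}=r₄ω₄e^{iθ₄}.
Eliminating the other unknown: ω₃ = r₂ω₂ sin(θ₄−θ₂) / [r₃ sin(θ₃−θ₄)].
Numerator sine = +0.68962; denominator sine = +0.63338.
Result = 0.0654·15.69·(+0.68962) / (0.1876·(+0.63338)) = +5.9554 rad/s; magnitude 5.9554 rad/s.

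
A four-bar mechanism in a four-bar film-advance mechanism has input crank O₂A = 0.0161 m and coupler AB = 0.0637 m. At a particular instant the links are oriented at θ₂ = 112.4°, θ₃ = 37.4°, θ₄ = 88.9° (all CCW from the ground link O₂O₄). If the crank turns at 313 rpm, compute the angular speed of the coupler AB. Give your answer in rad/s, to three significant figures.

ω₂ = 32.78 rad/s (from 313 rpm).
Differentiating the loop-closure r₂e^{iθ₂}+r₃e^{iθ₃}=r₁+r₄e^{iθ₄} gives r₂ω₂e^{iθ₂}+r₃ω₃e^{iθ₃}=r₄ω₄e^{iθ₄}.
Eliminating the other unknown: ω₃ = r₂ω₂ sin(θ₄−θ₂) / [r₃ sin(θ₃−θ₄)].
Numerator sine = -0.39875; denominator sine = -0.78261.
Result = 0.0161·32.78·(-0.39875) / (0.0637·(-0.78261)) = +4.221 rad/s; magnitude 4.221 rad/s.

4.22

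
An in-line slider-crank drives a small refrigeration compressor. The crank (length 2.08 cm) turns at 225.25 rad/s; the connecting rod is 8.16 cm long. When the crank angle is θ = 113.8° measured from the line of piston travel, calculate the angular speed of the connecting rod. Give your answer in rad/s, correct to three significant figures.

ω = 225.2 rad/s
The rod makes angle φ with the slider axis where L sinφ = r sinθ; differentiating, L cosφ·φ̇ = r ω cosθ.
L cosφ = √(L² − r² sin²θ) = 0.07935 m.
|ω_rod| = r ω |cosθ| / √(L² − r² sin²θ) = 0.0208·225.2·0.40355/0.07935 = 23.827 rad/s.

23.8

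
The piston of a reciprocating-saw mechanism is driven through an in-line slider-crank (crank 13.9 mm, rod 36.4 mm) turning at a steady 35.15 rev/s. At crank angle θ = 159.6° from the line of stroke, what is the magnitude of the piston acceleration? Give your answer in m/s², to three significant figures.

ω = 2π·35.1 = 220.9 rad/s
x(θ) = r cosθ + √(L² − r² sin²θ); with ω constant, a = ω²·d²x/dθ².
d²x/dθ² = −r cosθ − r²(cos2θ)/√u − r⁴ sin²2θ/(4u^{3/2}),  u = L² − r² sin²θ = 0.00130148 m².
Substituting r = 0.0139 m, L = 0.0364 m, θ = 159.6°: d²x/dθ² = +0.0088892 m.
a = ω²·d²x/dθ² = (220.9)²·(+0.0088892) = +433.58 m/s²;  |a| = 433.58 m/s².

434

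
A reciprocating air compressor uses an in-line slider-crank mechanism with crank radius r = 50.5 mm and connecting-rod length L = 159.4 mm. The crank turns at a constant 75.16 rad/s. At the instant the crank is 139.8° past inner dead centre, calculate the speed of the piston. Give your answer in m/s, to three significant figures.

1.84

ω = 75.16 rad/s
For an in-line slider-crank, x = r cosθ + √(L² − r² sin²θ), so v = −rω sinθ·[1 + r cosθ/√(L² − r² sin²θ)].
With r = 0.0505 m, L = 0.1594 m, θ = 139.8°: √(L² − r² sin²θ) = 0.15603 m.
v = −0.0505·75.16·0.64546·[1 + 0.0505·-0.76380/0.15603] = -1.8443 m/s.
|v| = 1.8443 m/s.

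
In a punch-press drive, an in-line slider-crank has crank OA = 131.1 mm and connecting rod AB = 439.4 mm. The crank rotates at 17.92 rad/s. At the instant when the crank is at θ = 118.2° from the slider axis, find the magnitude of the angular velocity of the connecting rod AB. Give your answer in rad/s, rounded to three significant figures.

2.62

ω = 17.92 rad/s
The rod makes angle φ with the slider axis where L sinφ = r sinθ; differentiating, L cosφ·φ̇ = r ω cosθ.
L cosφ = √(L² − r² sin²θ) = 0.42394 m.
|ω_rod| = r ω |cosθ| / √(L² − r² sin²θ) = 0.1311·17.92·0.47255/0.42394 = 2.6187 rad/s.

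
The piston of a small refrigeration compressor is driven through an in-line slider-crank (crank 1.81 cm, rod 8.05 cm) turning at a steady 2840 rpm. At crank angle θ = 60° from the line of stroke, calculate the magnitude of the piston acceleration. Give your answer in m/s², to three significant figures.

621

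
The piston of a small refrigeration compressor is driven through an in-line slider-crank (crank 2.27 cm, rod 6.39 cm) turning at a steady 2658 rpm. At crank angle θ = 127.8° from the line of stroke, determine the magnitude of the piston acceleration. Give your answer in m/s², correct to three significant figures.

1220

ω = 2π·2658/60 = 278.3 rad/s
x(θ) = r cosθ + √(L² − r² sin²θ); with ω constant, a = ω²·d²x/dθ².
d²x/dθ² = −r cosθ − r²(cos2θ)/√u − r⁴ sin²2θ/(4u^{3/2}),  u = L² − r² sin²θ = 0.00376149 m².
Substituting r = 0.0227 m, L = 0.0639 m, θ = 127.8°: d²x/dθ² = +0.015732 m.
a = ω²·d²x/dθ² = (278.3)²·(+0.015732) = +1218.9 m/s²;  |a| = 1218.9 m/s².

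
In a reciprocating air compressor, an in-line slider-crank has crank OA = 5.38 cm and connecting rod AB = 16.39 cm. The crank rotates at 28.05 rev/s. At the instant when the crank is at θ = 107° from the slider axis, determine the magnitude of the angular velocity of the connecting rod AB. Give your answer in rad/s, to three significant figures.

17.8

ω = 176.2 rad/s (converted from 28.05 rev/s).
The rod makes angle φ with the slider axis where L sinφ = r sinθ; differentiating, L cosφ·φ̇ = r ω cosθ.
L cosφ = √(L² − r² sin²θ) = 0.15562 m.
|ω_rod| = r ω |cosθ| / √(L² − r² sin²θ) = 0.0538·176.2·0.29237/0.15562 = 17.815 rad/s.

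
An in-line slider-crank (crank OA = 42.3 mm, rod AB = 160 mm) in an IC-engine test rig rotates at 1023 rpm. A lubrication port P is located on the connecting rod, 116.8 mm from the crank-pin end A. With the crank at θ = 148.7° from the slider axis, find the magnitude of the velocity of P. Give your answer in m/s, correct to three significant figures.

2.22

ω = 107.1 rad/s.  Crank-pin speed |V_A| = rω = 4.5315 m/s, perpendicular to OA.
Rod angle: sinφ = −(r/L) sinθ ⇒ φ = -7.894°; ω_rod = −rω cosθ/√(L²−r²sin²θ) = +24.432 rad/s.
V_P = V_A + ω_rod × AP, with AP = 0.1168 m along the rod.
Components: V_Px = −rω sinθ − a·ω_rod·sinφ = -1.9623 m/s;  V_Py = rω cosθ + a·ω_rod·cosφ = -1.0454 m/s.
|V_P| = √(V_Px² + V_Py²) = 2.2234 m/s.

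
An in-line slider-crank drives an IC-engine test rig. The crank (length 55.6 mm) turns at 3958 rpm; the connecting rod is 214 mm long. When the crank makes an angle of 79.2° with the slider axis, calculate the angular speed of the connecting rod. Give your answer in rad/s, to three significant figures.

ω = 414.5 rad/s (converted from 3958 rpm).
The rod makes angle φ with the slider axis where L sinφ = r sinθ; differentiating, L cosφ·φ̇ = r ω cosθ.
L cosφ = √(L² − r² sin²θ) = 0.20691 m.
|ω_rod| = r ω |cosθ| / √(L² − r² sin²θ) = 0.0556·414.5·0.18738/0.20691 = 20.87 rad/s.

20.9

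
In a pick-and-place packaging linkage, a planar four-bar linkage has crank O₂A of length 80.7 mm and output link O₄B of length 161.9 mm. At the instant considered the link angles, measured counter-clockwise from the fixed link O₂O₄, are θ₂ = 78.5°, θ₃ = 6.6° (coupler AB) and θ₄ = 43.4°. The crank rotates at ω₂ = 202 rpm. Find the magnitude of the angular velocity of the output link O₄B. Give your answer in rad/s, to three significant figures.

ω₂ = 21.15 rad/s (from 202 rpm).
Differentiating the loop-closure r₂e^{iθ₂}+r₃e^{iθ₃}=r₁+r₄e^{iθ₄} gives r₂ω₂e^{iθ₂}+r₃ω₃e^{iθ₃}=r₄ω₄e^{iθ₄}.
Eliminating the other unknown: ω₄ = r₂ω₂ sin(θ₂−θ₃) / [r₄ sin(θ₄−θ₃)].
Numerator sine = +0.95052; denominator sine = +0.59902.
Result = 0.0807·21.15·(+0.95052) / (0.1619·(+0.59902)) = +16.731 rad/s; magnitude 16.731 rad/s.

16.7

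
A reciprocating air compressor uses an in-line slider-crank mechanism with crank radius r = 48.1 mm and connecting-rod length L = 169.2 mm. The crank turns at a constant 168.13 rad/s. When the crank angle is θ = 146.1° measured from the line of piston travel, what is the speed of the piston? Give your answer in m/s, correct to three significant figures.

ω = 168.1 rad/s
For an in-line slider-crank, x = r cosθ + √(L² − r² sin²θ), so v = −rω sinθ·[1 + r cosθ/√(L² − r² sin²θ)].
With r = 0.0481 m, L = 0.1692 m, θ = 146.1°: √(L² − r² sin²θ) = 0.16706 m.
v = −0.0481·168.1·0.55775·[1 + 0.0481·-0.83001/0.16706] = -3.4326 m/s.
|v| = 3.4326 m/s.

3.43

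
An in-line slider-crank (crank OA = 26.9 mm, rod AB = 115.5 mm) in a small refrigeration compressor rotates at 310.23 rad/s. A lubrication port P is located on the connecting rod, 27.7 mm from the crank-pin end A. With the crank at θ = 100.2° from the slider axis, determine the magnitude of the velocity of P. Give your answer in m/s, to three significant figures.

ω = 310.2 rad/s.  Crank-pin speed |V_A| = rω = 8.3452 m/s, perpendicular to OA.
Rod angle: sinφ = −(r/L) sinθ ⇒ φ = -13.251°; ω_rod = −rω cosθ/√(L²−r²sin²θ) = +13.145 rad/s.
V_P = V_A + ω_rod × AP, with AP = 0.0277 m along the rod.
Components: V_Px = −rω sinθ − a·ω_rod·sinφ = -8.1298 m/s;  V_Py = rω cosθ + a·ω_rod·cosφ = -1.1234 m/s.
|V_P| = √(V_Px² + V_Py²) = 8.2071 m/s.

8.21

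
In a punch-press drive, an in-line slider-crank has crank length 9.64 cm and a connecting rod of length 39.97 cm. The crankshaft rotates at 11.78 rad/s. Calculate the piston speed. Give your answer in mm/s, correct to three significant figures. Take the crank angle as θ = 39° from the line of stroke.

ω = 11.78 rad/s
For an in-line slider-crank, x = r cosθ + √(L² − r² sin²θ), so v = −rω sinθ·[1 + r cosθ/√(L² − r² sin²θ)].
With r = 0.0964 m, L = 0.3997 m, θ = 39°: √(L² − r² sin²θ) = 0.39507 m.
v = −0.0964·11.78·0.62932·[1 + 0.0964·0.77715/0.39507] = -0.85017 m/s.
|v| = 0.85017 m/s = 850.17 mm/s.

850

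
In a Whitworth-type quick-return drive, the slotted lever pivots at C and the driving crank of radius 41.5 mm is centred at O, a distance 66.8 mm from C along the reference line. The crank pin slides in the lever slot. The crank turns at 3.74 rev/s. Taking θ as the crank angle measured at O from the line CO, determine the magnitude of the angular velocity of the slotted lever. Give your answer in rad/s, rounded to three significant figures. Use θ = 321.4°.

ω = 23.5 rad/s (from 3.74 rev/s).
Crank pin A relative to C: A = (d + r cosθ, r sinθ); lever angle φ = atan2(r sinθ, d + r cosθ).
Differentiating tanφ: φ̇ = rω(d cosθ + r)/(d² + r² + 2dr cosθ).
d² + r² + 2dr cosθ = |CA|² = 0.0105176 m²;  d cosθ + r = +0.093706 m.
|ω_lever| = |0.0415·23.5·+0.093706| / 0.0105176 = 8.6886 rad/s.

8.69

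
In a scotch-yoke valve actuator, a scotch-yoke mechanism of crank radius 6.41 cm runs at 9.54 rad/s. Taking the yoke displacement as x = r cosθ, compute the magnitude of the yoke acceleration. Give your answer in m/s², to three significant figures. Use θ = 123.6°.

ω = 9.54 rad/s
x = r cosθ ⇒ ẍ = −rω² cosθ (ω constant).
|a| = rω²|cosθ| = 0.0641·(9.54)²·|cos 123.6°| = 3.2284 m/s².

3.23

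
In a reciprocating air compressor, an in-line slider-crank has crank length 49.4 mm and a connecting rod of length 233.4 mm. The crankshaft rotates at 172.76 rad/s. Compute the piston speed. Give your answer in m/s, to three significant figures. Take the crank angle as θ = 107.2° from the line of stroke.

ω = 172.8 rad/s
For an in-line slider-crank, x = r cosθ + √(L² − r² sin²θ), so v = −rω sinθ·[1 + r cosθ/√(L² − r² sin²θ)].
With r = 0.0494 m, L = 0.2334 m, θ = 107.2°: √(L² − r² sin²θ) = 0.22858 m.
v = −0.0494·172.8·0.95528·[1 + 0.0494·-0.29571/0.22858] = -7.6317 m/s.
|v| = 7.6317 m/s.

7.63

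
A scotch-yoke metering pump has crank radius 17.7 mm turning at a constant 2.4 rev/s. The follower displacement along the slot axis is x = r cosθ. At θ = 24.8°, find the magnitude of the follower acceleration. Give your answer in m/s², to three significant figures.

3.65

ω = 15.08 rad/s (from 2.4 rev/s).
x = r cosθ ⇒ ẍ = −rω² cosθ (ω constant).
|a| = rω²|cosθ| = 0.0177·(15.08)²·|cos 24.8°| = 3.6537 m/s².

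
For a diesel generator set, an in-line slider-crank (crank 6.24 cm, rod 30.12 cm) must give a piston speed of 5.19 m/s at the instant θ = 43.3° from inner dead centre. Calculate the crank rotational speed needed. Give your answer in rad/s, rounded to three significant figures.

For an in-line slider-crank, |v_piston| = rω|sinθ|·[1 + r cosθ/√(L² − r² sin²θ)].
With r = 0.0624 m, L = 0.3012 m, θ = 43.3°: the bracketed kinematic factor |dx/dθ| = 0.049314 m.
ω = v/|dx/dθ| = 5.19/0.049314 = 105.24 rad/s.

105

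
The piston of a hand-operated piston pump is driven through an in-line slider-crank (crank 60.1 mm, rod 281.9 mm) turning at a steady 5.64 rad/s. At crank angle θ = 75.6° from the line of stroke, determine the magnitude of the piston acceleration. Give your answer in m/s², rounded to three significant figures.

0.112

ω = 5.64 rad/s
x(θ) = r cosθ + √(L² − r² sin²θ); with ω constant, a = ω²·d²x/dθ².
d²x/dθ² = −r cosθ − r²(cos2θ)/√u − r⁴ sin²2θ/(4u^{3/2}),  u = L² − r² sin²θ = 0.076079 m².
Substituting r = 0.0601 m, L = 0.2819 m, θ = 75.6°: d²x/dθ² = -0.0035068 m.
a = ω²·d²x/dθ² = (5.64)²·(-0.0035068) = -0.11155 m/s²;  |a| = 0.11155 m/s².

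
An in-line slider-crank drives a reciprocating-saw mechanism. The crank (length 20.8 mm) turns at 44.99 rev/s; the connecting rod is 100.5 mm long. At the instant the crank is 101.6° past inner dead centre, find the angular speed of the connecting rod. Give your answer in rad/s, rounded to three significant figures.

12.0

ω = 282.7 rad/s (converted from 44.99 rev/s).
The rod makes angle φ with the slider axis where L sinφ = r sinθ; differentiating, L cosφ·φ̇ = r ω cosθ.
L cosφ = √(L² − r² sin²θ) = 0.098413 m.
|ω_rod| = r ω |cosθ| / √(L² − r² sin²θ) = 0.0208·282.7·0.20108/0.098413 = 12.014 rad/s.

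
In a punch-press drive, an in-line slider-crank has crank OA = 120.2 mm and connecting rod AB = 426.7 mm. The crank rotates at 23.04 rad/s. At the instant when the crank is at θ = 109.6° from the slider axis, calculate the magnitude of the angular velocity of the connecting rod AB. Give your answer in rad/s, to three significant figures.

ω = 23.04 rad/s
The rod makes angle φ with the slider axis where L sinφ = r sinθ; differentiating, L cosφ·φ̇ = r ω cosθ.
L cosφ = √(L² − r² sin²θ) = 0.4114 m.
|ω_rod| = r ω |cosθ| / √(L² − r² sin²θ) = 0.1202·23.04·0.33545/0.4114 = 2.2581 rad/s.

2.26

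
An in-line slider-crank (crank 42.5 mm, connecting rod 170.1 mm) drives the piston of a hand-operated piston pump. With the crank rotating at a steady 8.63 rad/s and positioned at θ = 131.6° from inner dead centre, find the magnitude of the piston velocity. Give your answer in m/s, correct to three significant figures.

ω = 8.63 rad/s
For an in-line slider-crank, x = r cosθ + √(L² − r² sin²θ), so v = −rω sinθ·[1 + r cosθ/√(L² − r² sin²θ)].
With r = 0.0425 m, L = 0.1701 m, θ = 131.6°: √(L² − r² sin²θ) = 0.1671 m.
v = −0.0425·8.63·0.74780·[1 + 0.0425·-0.66393/0.1671] = -0.22796 m/s.
|v| = 0.22796 m/s.

0.228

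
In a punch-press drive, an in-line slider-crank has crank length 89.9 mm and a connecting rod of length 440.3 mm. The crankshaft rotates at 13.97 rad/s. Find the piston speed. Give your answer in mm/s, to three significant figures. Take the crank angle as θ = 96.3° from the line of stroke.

ω = 13.97 rad/s
For an in-line slider-crank, x = r cosθ + √(L² − r² sin²θ), so v = −rω sinθ·[1 + r cosθ/√(L² − r² sin²θ)].
With r = 0.0899 m, L = 0.4403 m, θ = 96.3°: √(L² − r² sin²θ) = 0.43114 m.
v = −0.0899·13.97·0.99396·[1 + 0.0899·-0.10973/0.43114] = -1.2198 m/s.
|v| = 1.2198 m/s = 1219.8 mm/s.

1220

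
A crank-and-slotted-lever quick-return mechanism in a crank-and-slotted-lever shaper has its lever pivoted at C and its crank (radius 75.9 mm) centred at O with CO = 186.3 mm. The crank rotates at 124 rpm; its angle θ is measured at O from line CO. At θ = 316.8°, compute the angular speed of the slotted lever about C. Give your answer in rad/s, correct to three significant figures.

3.42

ω = 12.99 rad/s (from 124 rpm).
Crank pin A relative to C: A = (d + r cosθ, r sinθ); lever angle φ = atan2(r sinθ, d + r cosθ).
Differentiating tanφ: φ̇ = rω(d cosθ + r)/(d² + r² + 2dr cosθ).
d² + r² + 2dr cosθ = |CA|² = 0.061084 m²;  d cosθ + r = +0.21171 m.
|ω_lever| = |0.0759·12.99·+0.21171| / 0.061084 = 3.4159 rad/s.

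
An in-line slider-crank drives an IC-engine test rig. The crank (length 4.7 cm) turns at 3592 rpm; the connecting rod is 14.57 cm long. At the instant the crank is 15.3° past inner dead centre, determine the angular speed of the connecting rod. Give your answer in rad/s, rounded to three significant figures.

117

ω = 376.2 rad/s (converted from 3592 rpm).
The rod makes angle φ with the slider axis where L sinφ = r sinθ; differentiating, L cosφ·φ̇ = r ω cosθ.
L cosφ = √(L² − r² sin²θ) = 0.14517 m.
|ω_rod| = r ω |cosθ| / √(L² − r² sin²θ) = 0.047·376.2·0.96456/0.14517 = 117.47 rad/s.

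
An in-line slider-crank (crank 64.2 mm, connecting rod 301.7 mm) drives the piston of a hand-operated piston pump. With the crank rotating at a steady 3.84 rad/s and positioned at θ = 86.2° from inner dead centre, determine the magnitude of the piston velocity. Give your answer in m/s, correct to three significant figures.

0.250

ω = 3.84 rad/s
For an in-line slider-crank, x = r cosθ + √(L² − r² sin²θ), so v = −rω sinθ·[1 + r cosθ/√(L² − r² sin²θ)].
With r = 0.0642 m, L = 0.3017 m, θ = 86.2°: √(L² − r² sin²θ) = 0.29482 m.
v = −0.0642·3.84·0.99780·[1 + 0.0642·0.06627/0.29482] = -0.24954 m/s.
|v| = 0.24954 m/s.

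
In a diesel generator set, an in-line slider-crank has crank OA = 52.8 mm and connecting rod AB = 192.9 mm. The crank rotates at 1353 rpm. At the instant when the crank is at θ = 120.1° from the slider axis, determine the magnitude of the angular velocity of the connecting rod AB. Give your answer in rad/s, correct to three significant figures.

20.0

ω = 141.7 rad/s (converted from 1353 rpm).
The rod makes angle φ with the slider axis where L sinφ = r sinθ; differentiating, L cosφ·φ̇ = r ω cosθ.
L cosφ = √(L² − r² sin²θ) = 0.18741 m.
|ω_rod| = r ω |cosθ| / √(L² − r² sin²θ) = 0.0528·141.7·0.50151/0.18741 = 20.019 rad/s.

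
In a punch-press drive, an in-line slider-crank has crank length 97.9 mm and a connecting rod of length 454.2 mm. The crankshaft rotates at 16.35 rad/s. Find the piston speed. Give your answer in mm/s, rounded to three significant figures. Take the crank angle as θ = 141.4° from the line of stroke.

829

ω = 16.35 rad/s
For an in-line slider-crank, x = r cosθ + √(L² − r² sin²θ), so v = −rω sinθ·[1 + r cosθ/√(L² − r² sin²θ)].
With r = 0.0979 m, L = 0.4542 m, θ = 141.4°: √(L² − r² sin²θ) = 0.45007 m.
v = −0.0979·16.35·0.62388·[1 + 0.0979·-0.78152/0.45007] = -0.82886 m/s.
|v| = 0.82886 m/s = 828.86 mm/s.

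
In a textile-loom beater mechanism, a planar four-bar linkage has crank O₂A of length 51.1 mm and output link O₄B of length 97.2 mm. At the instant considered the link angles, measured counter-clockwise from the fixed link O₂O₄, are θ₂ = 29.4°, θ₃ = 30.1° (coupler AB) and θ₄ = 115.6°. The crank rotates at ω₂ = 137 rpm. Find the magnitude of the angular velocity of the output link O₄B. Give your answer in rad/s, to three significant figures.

ω₂ = 14.35 rad/s (from 137 rpm).
Differentiating the loop-closure r₂e^{iθ₂}+r₃e^{iθ₃}=r₁+r₄e^{iθ₄} gives r₂ω₂e^{iθ₂}+r₃ω₃e^{iθ₃}=r₄ω₄e^{iθ₄}.
Eliminating the other unknown: ω₄ = r₂ω₂ sin(θ₂−θ₃) / [r₄ sin(θ₄−θ₃)].
Numerator sine = -0.01222; denominator sine = +0.99692.
Result = 0.0511·14.35·(-0.01222) / (0.0972·(+0.99692)) = -0.092429 rad/s; magnitude 0.092429 rad/s.

0.0924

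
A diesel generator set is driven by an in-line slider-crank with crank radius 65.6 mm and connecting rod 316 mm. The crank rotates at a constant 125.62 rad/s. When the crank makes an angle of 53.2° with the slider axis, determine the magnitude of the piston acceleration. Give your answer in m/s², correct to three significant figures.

ω = 125.6 rad/s
x(θ) = r cosθ + √(L² − r² sin²θ); with ω constant, a = ω²·d²x/dθ².
d²x/dθ² = −r cosθ − r²(cos2θ)/√u − r⁴ sin²2θ/(4u^{3/2}),  u = L² − r² sin²θ = 0.0970968 m².
Substituting r = 0.0656 m, L = 0.316 m, θ = 53.2°: d²x/dθ² = -0.035538 m.
a = ω²·d²x/dθ² = (125.6)²·(-0.035538) = -560.8 m/s²;  |a| = 560.8 m/s².

561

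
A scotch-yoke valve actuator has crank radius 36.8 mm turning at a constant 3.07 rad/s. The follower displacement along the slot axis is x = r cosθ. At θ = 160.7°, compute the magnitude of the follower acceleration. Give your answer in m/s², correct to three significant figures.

0.327

ω = 3.07 rad/s
x = r cosθ ⇒ ẍ = −rω² cosθ (ω constant).
|a| = rω²|cosθ| = 0.0368·(3.07)²·|cos 160.7°| = 0.32734 m/s².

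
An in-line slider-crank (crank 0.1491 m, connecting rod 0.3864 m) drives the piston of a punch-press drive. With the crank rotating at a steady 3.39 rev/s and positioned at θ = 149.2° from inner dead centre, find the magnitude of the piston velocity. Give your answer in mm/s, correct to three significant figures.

1080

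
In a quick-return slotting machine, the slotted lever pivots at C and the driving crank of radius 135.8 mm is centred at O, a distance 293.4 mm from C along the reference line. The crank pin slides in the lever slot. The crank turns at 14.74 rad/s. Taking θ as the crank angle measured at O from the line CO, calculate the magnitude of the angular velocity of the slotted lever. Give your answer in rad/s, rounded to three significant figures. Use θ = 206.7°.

7.59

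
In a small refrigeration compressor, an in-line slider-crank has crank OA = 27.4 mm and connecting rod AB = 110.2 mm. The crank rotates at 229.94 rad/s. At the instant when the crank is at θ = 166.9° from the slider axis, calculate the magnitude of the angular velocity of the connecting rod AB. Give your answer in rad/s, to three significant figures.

55.8

ω = 229.9 rad/s
The rod makes angle φ with the slider axis where L sinφ = r sinθ; differentiating, L cosφ·φ̇ = r ω cosθ.
L cosφ = √(L² − r² sin²θ) = 0.11002 m.
|ω_rod| = r ω |cosθ| / √(L² − r² sin²θ) = 0.0274·229.9·0.97398/0.11002 = 55.773 rad/s.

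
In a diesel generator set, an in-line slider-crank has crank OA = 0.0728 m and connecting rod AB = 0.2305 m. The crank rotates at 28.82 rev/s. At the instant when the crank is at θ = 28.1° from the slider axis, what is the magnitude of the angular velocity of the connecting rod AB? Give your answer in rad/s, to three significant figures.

51.0

ω = 181.1 rad/s (converted from 28.82 rev/s).
The rod makes angle φ with the slider axis where L sinφ = r sinθ; differentiating, L cosφ·φ̇ = r ω cosθ.
L cosφ = √(L² − r² sin²θ) = 0.22794 m.
|ω_rod| = r ω |cosθ| / √(L² − r² sin²θ) = 0.0728·181.1·0.88213/0.22794 = 51.018 rad/s.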